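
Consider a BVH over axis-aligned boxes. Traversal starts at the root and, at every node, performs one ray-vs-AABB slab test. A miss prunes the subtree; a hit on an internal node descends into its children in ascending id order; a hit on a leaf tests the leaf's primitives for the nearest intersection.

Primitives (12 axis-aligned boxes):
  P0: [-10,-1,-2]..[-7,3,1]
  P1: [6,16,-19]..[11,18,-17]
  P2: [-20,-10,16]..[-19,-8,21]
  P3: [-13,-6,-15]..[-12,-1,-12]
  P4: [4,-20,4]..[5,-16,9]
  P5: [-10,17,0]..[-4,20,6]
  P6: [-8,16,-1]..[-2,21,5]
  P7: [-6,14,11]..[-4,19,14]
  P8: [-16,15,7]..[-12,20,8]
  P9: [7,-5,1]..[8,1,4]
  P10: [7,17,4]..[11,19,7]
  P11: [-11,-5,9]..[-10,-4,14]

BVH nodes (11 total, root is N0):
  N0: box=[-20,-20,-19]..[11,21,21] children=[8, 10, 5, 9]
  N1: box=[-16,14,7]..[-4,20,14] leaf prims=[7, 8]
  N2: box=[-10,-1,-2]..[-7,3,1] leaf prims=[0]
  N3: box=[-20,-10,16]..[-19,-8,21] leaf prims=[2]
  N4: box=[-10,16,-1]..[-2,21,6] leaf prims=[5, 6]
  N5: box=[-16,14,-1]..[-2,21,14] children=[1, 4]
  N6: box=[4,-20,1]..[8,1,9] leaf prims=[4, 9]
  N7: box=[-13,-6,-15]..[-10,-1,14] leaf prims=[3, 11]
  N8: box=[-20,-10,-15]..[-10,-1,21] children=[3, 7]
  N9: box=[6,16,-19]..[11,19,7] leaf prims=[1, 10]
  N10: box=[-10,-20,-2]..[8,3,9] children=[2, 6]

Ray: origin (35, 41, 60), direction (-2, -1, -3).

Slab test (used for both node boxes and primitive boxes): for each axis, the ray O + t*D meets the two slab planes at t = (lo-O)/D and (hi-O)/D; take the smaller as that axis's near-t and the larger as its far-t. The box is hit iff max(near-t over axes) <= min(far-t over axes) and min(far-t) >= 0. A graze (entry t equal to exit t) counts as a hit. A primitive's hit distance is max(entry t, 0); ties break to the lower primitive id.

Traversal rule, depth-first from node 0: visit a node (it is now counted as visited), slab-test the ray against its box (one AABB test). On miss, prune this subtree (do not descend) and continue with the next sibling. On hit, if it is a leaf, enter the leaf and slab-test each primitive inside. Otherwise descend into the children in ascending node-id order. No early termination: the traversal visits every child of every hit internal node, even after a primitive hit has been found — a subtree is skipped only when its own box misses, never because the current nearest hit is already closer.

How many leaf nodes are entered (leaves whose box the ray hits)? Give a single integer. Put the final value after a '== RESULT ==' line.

Walk:
N0 x:[12,55/2] y:[20,61] z:[13,79/3] -> hit [20,79/3], descend [5, 8, 9, 10]
  N5 x:[37/2,51/2] y:[20,27] z:[46/3,61/3] -> hit [20,61/3], descend [1, 4]
    N1 x:[39/2,51/2] y:[21,27] z:[46/3,53/3] -> miss, prune
    N4 x:[37/2,45/2] y:[20,25] z:[18,61/3] -> hit [20,61/3] leaf, test {P5(miss), P6@t=20}
  N8 x:[45/2,55/2] y:[42,51] z:[13,25] -> miss, prune
  N9 x:[12,29/2] y:[22,25] z:[53/3,79/3] -> miss, prune
  N10 x:[27/2,45/2] y:[38,61] z:[17,62/3] -> miss, prune

Summary -> nodes [0, 5, 1, 4, 8, 9, 10]; box-tests=7; leaf-entries=1; first=P6

== RESULT ==
1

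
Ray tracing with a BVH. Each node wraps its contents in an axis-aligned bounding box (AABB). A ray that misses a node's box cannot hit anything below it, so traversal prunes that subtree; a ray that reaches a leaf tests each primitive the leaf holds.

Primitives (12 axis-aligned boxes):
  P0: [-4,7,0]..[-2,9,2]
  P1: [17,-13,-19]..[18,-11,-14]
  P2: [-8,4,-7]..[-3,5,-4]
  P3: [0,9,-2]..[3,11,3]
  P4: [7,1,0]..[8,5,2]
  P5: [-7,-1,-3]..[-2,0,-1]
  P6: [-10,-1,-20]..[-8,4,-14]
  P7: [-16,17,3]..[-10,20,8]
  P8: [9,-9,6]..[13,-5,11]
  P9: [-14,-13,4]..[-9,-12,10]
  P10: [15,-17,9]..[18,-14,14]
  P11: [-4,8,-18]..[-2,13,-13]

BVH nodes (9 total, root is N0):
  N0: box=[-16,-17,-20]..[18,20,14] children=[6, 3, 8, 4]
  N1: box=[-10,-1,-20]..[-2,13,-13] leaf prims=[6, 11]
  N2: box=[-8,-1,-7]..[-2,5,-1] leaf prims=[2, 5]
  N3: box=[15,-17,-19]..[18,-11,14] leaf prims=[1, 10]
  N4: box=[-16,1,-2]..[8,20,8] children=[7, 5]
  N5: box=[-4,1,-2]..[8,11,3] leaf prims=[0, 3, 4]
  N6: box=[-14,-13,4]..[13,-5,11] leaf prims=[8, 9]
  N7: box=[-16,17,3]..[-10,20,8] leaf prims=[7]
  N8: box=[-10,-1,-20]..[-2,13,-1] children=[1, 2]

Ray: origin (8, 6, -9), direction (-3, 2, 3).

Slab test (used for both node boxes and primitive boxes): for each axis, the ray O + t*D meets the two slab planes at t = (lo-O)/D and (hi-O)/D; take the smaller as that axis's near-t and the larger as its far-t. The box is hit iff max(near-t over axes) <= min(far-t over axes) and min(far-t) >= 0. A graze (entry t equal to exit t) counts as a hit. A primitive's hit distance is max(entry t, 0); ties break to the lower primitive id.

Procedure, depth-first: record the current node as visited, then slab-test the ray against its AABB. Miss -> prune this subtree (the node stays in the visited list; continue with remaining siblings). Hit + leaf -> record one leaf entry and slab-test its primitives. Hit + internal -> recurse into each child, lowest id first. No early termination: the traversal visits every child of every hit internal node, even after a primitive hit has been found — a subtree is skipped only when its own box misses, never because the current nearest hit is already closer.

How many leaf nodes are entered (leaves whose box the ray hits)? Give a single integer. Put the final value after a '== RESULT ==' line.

Walk:
N0 x:[-10/3,8] y:[-23/2,7] z:[-11/3,23/3] -> hit [-10/3,7], descend [3, 4, 6, 8]
  N3 x:[-10/3,-7/3] y:[-23/2,-17/2] z:[-10/3,23/3] -> miss, prune
  N4 x:[0,8] y:[-5/2,7] z:[7/3,17/3] -> hit [7/3,17/3], descend [5, 7]
    N5 x:[0,4] y:[-5/2,5/2] z:[7/3,4] -> hit [7/3,5/2] leaf, test {P0(miss), P3@t=7/3, P4(miss)}
    N7 x:[6,8] y:[11/2,7] z:[4,17/3] -> miss, prune
  N6 x:[-5/3,22/3] y:[-19/2,-11/2] z:[13/3,20/3] -> miss, prune
  N8 x:[10/3,6] y:[-7/2,7/2] z:[-11/3,8/3] -> miss, prune

Summary -> nodes [0, 3, 4, 5, 7, 6, 8]; box-tests=7; leaf-entries=1; first=P3

== RESULT ==
1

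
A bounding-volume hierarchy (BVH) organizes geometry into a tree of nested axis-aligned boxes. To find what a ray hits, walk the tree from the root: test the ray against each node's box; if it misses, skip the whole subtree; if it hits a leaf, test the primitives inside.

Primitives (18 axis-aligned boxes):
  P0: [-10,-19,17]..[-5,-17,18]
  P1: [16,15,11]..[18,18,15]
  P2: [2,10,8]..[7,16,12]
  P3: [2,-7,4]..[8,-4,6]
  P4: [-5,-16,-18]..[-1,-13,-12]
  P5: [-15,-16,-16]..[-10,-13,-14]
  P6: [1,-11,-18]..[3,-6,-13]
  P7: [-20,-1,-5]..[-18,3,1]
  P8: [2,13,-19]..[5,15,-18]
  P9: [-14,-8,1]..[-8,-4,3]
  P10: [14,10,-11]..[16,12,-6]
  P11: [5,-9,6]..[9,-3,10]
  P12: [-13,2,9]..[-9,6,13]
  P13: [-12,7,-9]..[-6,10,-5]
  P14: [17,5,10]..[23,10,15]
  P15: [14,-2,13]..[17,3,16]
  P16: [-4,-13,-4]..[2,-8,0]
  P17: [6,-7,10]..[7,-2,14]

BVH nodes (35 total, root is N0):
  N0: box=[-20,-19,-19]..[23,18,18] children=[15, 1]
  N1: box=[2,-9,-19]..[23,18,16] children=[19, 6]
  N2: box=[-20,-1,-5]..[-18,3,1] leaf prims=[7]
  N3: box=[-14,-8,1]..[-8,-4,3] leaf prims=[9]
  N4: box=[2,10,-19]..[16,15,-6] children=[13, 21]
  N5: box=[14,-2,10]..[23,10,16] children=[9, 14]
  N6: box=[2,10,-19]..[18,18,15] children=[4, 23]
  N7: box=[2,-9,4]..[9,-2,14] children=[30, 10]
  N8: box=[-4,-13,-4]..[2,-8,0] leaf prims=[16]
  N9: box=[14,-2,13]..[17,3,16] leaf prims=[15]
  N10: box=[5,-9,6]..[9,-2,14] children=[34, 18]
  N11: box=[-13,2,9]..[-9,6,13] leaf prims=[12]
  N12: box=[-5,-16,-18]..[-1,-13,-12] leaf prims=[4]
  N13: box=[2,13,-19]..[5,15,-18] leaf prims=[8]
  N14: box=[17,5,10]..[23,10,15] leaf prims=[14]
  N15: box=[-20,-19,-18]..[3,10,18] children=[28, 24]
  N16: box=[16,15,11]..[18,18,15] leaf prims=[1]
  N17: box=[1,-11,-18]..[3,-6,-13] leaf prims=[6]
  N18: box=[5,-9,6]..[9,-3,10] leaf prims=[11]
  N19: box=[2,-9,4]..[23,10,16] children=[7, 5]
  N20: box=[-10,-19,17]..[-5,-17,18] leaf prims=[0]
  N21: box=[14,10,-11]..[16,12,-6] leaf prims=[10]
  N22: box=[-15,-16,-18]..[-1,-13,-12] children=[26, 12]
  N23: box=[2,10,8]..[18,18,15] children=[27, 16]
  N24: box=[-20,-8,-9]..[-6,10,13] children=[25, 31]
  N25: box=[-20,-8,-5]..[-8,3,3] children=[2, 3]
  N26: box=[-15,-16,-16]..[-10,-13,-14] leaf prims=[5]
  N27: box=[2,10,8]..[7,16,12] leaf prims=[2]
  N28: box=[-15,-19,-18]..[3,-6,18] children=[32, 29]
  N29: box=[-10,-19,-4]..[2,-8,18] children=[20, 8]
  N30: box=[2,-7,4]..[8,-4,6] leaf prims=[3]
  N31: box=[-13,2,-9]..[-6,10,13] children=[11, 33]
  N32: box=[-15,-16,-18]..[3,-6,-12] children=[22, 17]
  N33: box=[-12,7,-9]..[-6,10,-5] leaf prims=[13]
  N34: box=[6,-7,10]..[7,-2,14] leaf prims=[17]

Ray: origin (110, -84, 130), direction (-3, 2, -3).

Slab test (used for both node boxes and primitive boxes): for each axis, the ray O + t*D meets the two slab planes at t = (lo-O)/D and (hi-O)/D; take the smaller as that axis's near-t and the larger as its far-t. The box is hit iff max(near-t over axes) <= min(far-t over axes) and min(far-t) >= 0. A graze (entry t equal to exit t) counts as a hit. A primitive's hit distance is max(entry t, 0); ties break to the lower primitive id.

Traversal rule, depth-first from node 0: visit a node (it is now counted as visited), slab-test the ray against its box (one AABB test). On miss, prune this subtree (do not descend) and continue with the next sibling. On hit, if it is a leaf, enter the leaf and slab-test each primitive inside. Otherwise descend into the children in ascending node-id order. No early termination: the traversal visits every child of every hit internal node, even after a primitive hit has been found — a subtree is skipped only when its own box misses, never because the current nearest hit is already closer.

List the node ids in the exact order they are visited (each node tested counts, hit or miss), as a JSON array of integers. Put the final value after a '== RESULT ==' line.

Traverse from the root:
N0 x:[29,130/3] y:[65/2,51] z:[112/3,149/3] -> hit [112/3,130/3], descend [1, 15]
  N1 x:[29,36] y:[75/2,51] z:[38,149/3] -> miss, prune
  N15 x:[107/3,130/3] y:[65/2,47] z:[112/3,148/3] -> hit [112/3,130/3], descend [24, 28]
    N24 x:[116/3,130/3] y:[38,47] z:[39,139/3] -> hit [39,130/3], descend [25, 31]
      N25 x:[118/3,130/3] y:[38,87/2] z:[127/3,45] -> hit [127/3,130/3], descend [2, 3]
        N2 x:[128/3,130/3] y:[83/2,87/2] z:[43,45] -> hit [43,130/3] leaf, test {P7@t=43}
        N3 x:[118/3,124/3] y:[38,40] z:[127/3,43] -> miss, prune
      N31 x:[116/3,41] y:[43,47] z:[39,139/3] -> miss, prune
    N28 x:[107/3,125/3] y:[65/2,39] z:[112/3,148/3] -> hit [112/3,39], descend [29, 32]
      N29 x:[36,40] y:[65/2,38] z:[112/3,134/3] -> hit [112/3,38], descend [8, 20]
        N8 x:[36,38] y:[71/2,38] z:[130/3,134/3] -> miss, prune
        N20 x:[115/3,40] y:[65/2,67/2] z:[112/3,113/3] -> miss, prune
      N32 x:[107/3,125/3] y:[34,39] z:[142/3,148/3] -> miss, prune

13 AABB tests over nodes [0, 1, 15, 24, 25, 2, 3, 31, 28, 29, 8, 20, 32]; 1 leaf entered; closest P7.

== RESULT ==
[0, 1, 15, 24, 25, 2, 3, 31, 28, 29, 8, 20, 32]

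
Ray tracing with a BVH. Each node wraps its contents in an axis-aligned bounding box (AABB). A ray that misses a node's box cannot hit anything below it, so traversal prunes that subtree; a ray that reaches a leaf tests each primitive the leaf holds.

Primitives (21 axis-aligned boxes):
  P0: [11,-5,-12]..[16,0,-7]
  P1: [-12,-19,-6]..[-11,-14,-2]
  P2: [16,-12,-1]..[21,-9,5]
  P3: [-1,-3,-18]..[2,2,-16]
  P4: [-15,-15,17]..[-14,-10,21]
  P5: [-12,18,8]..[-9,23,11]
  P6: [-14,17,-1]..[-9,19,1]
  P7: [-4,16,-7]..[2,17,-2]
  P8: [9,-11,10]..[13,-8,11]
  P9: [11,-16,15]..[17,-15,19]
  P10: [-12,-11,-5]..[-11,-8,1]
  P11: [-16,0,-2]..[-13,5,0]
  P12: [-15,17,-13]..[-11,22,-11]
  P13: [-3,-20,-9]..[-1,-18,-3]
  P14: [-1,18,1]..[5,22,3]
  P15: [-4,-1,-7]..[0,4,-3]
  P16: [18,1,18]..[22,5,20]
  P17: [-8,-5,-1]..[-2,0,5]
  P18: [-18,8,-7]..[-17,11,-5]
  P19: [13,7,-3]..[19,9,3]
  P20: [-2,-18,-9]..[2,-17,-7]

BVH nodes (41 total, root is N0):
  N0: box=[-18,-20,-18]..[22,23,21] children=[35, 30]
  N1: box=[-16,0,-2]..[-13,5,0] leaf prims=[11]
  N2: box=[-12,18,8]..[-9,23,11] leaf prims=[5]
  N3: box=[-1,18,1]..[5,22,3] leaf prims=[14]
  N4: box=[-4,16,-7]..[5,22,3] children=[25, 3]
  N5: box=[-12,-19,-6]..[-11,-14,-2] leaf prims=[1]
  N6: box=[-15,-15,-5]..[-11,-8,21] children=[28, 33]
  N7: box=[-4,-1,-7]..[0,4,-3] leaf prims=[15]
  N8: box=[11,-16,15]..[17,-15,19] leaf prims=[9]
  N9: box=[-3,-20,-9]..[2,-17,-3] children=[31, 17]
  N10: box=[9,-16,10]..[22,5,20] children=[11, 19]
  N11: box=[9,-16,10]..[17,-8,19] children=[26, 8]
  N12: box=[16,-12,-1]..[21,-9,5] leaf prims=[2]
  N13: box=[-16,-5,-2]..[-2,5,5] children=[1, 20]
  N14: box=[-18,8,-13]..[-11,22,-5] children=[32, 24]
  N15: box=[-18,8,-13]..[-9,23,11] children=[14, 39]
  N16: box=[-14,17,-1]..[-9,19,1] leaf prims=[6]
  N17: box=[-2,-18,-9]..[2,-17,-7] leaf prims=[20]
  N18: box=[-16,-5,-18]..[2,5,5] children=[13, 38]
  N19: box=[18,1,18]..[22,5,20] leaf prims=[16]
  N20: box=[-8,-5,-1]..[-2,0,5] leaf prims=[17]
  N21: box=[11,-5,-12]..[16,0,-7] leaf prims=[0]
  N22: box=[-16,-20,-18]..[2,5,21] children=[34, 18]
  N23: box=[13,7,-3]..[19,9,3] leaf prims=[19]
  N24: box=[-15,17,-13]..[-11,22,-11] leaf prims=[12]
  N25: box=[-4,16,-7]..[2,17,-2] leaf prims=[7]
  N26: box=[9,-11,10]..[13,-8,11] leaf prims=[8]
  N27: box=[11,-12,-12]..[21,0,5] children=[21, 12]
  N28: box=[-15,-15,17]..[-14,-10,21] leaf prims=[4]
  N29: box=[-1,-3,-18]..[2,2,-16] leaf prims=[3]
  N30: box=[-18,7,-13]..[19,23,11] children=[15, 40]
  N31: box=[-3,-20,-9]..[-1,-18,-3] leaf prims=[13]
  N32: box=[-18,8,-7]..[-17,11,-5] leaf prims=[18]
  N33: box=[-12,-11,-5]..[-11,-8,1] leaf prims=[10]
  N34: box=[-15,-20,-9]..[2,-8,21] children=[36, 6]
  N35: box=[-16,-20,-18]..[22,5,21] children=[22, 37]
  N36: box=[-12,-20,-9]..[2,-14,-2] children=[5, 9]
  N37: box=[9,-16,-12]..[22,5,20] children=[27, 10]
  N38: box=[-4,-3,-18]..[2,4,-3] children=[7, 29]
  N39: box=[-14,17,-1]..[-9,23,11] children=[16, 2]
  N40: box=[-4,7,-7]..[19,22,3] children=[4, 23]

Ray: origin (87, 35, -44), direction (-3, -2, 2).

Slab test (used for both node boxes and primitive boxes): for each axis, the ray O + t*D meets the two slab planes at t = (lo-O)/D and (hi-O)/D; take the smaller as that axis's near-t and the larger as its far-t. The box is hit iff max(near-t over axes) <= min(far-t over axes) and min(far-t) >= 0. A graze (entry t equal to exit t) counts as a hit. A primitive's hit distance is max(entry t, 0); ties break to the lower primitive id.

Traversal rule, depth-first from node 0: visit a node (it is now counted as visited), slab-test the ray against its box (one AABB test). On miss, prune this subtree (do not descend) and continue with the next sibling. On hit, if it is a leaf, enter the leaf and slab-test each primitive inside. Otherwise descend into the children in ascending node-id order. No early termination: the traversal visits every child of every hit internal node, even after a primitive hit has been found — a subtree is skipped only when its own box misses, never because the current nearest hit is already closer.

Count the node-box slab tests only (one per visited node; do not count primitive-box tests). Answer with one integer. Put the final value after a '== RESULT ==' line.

Trace the traversal:
N0 x:[65/3,35] y:[6,55/2] z:[13,65/2] -> hit [65/3,55/2], descend [30, 35]
  N30 x:[68/3,35] y:[6,14] z:[31/2,55/2] -> miss, prune
  N35 x:[65/3,103/3] y:[15,55/2] z:[13,65/2] -> hit [65/3,55/2], descend [22, 37]
    N22 x:[85/3,103/3] y:[15,55/2] z:[13,65/2] -> miss, prune
    N37 x:[65/3,26] y:[15,51/2] z:[16,32] -> hit [65/3,51/2], descend [10, 27]
      N10 x:[65/3,26] y:[15,51/2] z:[27,32] -> miss, prune
      N27 x:[22,76/3] y:[35/2,47/2] z:[16,49/2] -> hit [22,47/2], descend [12, 21]
        N12 x:[22,71/3] y:[22,47/2] z:[43/2,49/2] -> hit [22,47/2] leaf, test {P2@t=22}
        N21 x:[71/3,76/3] y:[35/2,20] z:[16,37/2] -> miss, prune

Summary -> nodes [0, 30, 35, 22, 37, 10, 27, 12, 21]; box-tests=9; leaf-entries=1; first=P2

== RESULT ==
9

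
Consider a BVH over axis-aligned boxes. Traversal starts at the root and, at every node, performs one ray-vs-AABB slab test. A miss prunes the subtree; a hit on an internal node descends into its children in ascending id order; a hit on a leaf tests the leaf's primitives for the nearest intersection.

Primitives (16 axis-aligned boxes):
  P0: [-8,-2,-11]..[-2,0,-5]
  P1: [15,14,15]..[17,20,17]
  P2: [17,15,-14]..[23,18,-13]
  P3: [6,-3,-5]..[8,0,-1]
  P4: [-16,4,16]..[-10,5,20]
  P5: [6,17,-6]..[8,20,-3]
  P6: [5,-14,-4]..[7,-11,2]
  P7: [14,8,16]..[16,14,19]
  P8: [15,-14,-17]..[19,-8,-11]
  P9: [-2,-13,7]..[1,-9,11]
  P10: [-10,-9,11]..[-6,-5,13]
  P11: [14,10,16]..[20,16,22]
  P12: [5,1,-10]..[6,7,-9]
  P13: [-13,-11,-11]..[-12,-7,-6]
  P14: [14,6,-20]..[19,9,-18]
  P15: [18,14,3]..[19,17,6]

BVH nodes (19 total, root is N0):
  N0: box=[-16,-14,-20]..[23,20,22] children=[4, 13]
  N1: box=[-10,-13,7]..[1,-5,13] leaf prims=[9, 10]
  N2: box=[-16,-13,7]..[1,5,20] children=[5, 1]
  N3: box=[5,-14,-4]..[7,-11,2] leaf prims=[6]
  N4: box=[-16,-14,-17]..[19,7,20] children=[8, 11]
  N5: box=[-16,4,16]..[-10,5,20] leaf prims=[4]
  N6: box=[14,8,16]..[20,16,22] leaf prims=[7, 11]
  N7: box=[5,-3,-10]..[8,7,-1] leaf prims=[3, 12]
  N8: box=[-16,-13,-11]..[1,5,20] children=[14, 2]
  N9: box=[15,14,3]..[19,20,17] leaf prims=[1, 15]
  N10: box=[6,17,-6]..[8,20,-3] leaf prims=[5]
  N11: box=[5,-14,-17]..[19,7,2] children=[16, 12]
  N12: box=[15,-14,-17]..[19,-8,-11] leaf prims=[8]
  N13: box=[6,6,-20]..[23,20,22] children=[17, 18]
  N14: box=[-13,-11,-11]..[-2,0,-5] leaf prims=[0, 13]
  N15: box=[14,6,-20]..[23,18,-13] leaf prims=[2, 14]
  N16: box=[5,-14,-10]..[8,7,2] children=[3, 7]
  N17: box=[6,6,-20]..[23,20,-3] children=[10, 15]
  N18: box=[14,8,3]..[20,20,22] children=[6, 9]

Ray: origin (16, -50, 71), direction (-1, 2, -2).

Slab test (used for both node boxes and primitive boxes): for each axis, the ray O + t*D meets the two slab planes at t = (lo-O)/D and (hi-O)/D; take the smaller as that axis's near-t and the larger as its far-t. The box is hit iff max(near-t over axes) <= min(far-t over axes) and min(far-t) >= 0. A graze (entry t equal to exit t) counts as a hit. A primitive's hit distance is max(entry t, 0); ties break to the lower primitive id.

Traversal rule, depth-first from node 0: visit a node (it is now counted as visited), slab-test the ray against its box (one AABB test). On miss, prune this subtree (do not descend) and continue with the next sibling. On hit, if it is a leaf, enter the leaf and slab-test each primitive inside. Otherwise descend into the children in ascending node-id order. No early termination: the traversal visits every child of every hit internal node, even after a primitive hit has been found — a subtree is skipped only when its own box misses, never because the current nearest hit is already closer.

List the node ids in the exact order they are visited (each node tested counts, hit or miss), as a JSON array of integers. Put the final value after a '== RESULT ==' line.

Walk:
N0 x:[-7,32] y:[18,35] z:[49/2,91/2] -> hit [49/2,32], descend [4, 13]
  N4 x:[-3,32] y:[18,57/2] z:[51/2,44] -> hit [51/2,57/2], descend [8, 11]
    N8 x:[15,32] y:[37/2,55/2] z:[51/2,41] -> hit [51/2,55/2], descend [2, 14]
      N2 x:[15,32] y:[37/2,55/2] z:[51/2,32] -> hit [51/2,55/2], descend [1, 5]
        N1 x:[15,26] y:[37/2,45/2] z:[29,32] -> miss, prune
        N5 x:[26,32] y:[27,55/2] z:[51/2,55/2] -> hit [27,55/2] leaf, test {P4@t=27}
      N14 x:[18,29] y:[39/2,25] z:[38,41] -> miss, prune
    N11 x:[-3,11] y:[18,57/2] z:[69/2,44] -> miss, prune
  N13 x:[-7,10] y:[28,35] z:[49/2,91/2] -> miss, prune

order=[0, 4, 8, 2, 1, 5, 14, 11, 13]  |boxes|=9  |leaves|=1  hit=P4

== RESULT ==
[0, 4, 8, 2, 1, 5, 14, 11, 13]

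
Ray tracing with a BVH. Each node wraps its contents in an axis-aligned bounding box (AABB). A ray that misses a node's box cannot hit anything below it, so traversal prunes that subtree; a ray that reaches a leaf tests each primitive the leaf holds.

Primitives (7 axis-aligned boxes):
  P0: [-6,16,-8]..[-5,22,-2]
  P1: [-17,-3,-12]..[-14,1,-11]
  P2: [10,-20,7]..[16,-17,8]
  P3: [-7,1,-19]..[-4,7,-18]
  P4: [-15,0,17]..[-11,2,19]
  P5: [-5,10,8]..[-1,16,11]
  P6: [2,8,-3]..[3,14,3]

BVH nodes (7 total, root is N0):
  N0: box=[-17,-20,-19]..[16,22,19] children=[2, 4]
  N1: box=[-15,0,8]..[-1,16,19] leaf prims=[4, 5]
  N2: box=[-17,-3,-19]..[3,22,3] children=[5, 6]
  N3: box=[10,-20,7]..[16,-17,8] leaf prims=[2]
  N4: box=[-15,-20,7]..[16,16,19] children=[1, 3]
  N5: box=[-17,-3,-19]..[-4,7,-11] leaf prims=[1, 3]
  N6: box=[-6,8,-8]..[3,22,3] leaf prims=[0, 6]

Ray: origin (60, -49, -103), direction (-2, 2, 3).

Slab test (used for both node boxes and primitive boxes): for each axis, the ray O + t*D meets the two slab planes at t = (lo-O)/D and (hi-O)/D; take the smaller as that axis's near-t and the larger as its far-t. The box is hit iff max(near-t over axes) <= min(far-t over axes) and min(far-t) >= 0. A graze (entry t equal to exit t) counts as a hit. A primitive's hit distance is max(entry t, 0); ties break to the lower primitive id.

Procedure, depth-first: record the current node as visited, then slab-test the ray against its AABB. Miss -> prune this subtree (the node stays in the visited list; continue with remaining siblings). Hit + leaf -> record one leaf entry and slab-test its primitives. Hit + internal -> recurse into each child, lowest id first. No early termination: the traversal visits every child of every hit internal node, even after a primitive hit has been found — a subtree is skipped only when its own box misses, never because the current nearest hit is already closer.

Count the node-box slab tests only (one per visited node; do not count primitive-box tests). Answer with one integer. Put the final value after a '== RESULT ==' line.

Trace the traversal:
N0 x:[22,77/2] y:[29/2,71/2] z:[28,122/3] -> hit [28,71/2], descend [2, 4]
  N2 x:[57/2,77/2] y:[23,71/2] z:[28,106/3] -> hit [57/2,106/3], descend [5, 6]
    N5 x:[32,77/2] y:[23,28] z:[28,92/3] -> miss, prune
    N6 x:[57/2,33] y:[57/2,71/2] z:[95/3,106/3] -> hit [95/3,33] leaf, test {P0@t=65/2, P6(miss)}
  N4 x:[22,75/2] y:[29/2,65/2] z:[110/3,122/3] -> miss, prune

Visited [0, 2, 5, 6, 4]. Tests: 5 box, 1 leaf. Nearest: P0.

== RESULT ==
5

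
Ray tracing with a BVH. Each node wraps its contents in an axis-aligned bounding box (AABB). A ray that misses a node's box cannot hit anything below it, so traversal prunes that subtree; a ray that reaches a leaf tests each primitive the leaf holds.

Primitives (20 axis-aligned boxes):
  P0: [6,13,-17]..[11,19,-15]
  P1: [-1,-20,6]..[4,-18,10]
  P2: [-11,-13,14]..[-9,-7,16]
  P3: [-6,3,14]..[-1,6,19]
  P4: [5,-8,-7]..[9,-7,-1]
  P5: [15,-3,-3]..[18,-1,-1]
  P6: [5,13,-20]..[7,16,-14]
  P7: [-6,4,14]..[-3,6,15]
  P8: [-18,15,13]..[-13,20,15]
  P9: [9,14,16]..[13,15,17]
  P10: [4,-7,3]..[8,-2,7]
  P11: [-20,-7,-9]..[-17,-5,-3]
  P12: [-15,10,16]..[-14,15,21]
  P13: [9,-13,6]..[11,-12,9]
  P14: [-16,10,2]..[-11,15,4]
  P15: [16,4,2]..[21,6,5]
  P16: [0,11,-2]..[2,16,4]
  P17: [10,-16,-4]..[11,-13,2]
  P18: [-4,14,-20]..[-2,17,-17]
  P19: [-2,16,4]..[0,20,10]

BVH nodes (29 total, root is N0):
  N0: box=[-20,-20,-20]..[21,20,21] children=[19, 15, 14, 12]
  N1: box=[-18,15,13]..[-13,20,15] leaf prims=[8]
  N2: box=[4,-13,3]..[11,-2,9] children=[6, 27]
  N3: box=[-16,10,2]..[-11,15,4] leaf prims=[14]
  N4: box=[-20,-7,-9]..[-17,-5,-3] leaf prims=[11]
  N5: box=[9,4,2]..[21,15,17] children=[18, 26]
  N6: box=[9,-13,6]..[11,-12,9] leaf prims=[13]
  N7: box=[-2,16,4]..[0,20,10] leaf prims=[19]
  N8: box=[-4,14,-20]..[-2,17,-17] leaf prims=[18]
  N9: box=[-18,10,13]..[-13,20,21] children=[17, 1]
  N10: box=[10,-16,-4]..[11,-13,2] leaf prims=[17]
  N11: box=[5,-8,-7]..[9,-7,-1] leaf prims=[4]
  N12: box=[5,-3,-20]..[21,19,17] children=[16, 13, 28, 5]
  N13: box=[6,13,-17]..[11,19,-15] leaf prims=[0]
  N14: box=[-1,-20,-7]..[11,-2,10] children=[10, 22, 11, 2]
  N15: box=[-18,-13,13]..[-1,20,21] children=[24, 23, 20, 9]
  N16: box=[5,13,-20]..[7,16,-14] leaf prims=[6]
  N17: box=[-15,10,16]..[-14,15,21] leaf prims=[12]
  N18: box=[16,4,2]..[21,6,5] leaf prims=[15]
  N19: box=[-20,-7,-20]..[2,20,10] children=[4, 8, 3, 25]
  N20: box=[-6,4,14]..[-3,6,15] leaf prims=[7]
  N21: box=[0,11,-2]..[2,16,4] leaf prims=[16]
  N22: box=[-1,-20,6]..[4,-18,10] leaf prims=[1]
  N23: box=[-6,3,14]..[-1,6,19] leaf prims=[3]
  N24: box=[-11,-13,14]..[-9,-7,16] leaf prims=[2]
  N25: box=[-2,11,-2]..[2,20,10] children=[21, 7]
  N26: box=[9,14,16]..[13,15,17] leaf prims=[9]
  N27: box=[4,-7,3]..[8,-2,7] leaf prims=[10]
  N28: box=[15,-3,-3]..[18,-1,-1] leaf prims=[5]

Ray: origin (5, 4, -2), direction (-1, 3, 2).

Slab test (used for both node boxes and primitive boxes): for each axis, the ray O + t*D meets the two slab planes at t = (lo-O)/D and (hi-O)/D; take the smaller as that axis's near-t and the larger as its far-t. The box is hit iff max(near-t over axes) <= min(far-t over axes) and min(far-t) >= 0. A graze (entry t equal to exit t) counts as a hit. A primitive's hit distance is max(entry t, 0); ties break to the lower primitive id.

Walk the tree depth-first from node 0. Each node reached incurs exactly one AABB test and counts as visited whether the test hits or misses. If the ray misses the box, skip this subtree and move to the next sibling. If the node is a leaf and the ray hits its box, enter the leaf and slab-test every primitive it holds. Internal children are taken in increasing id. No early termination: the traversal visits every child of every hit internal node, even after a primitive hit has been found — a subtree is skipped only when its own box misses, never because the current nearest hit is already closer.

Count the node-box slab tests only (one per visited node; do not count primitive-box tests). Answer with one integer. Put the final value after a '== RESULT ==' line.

Traverse from the root:
N0 x:[-16,25] y:[-8,16/3] z:[-9,23/2] -> hit [-8,16/3], descend [12, 14, 15, 19]
  N12 x:[-16,0] y:[-7/3,5] z:[-9,19/2] -> hit [-7/3,0], descend [5, 13, 16, 28]
    N5 x:[-16,-4] y:[0,11/3] z:[2,19/2] -> miss, prune
    N13 x:[-6,-1] y:[3,5] z:[-15/2,-13/2] -> miss, prune
    N16 x:[-2,0] y:[3,4] z:[-9,-6] -> miss, prune
    N28 x:[-13,-10] y:[-7/3,-5/3] z:[-1/2,1/2] -> miss, prune
  N14 x:[-6,6] y:[-8,-2] z:[-5/2,6] -> miss, prune
  N15 x:[6,23] y:[-17/3,16/3] z:[15/2,23/2] -> miss, prune
  N19 x:[3,25] y:[-11/3,16/3] z:[-9,6] -> hit [3,16/3], descend [3, 4, 8, 25]
    N3 x:[16,21] y:[2,11/3] z:[2,3] -> miss, prune
    N4 x:[22,25] y:[-11/3,-3] z:[-7/2,-1/2] -> miss, prune
    N8 x:[7,9] y:[10/3,13/3] z:[-9,-15/2] -> miss, prune
    N25 x:[3,7] y:[7/3,16/3] z:[0,6] -> hit [3,16/3], descend [7, 21]
      N7 x:[5,7] y:[4,16/3] z:[3,6] -> hit [5,16/3] leaf, test {P19@t=5}
      N21 x:[3,5] y:[7/3,4] z:[0,3] -> hit [3,3] leaf, test {P16@t=3}

Visited [0, 12, 5, 13, 16, 28, 14, 15, 19, 3, 4, 8, 25, 7, 21]. Tests: 15 box, 2 leaf. Nearest: P16.

== RESULT ==
15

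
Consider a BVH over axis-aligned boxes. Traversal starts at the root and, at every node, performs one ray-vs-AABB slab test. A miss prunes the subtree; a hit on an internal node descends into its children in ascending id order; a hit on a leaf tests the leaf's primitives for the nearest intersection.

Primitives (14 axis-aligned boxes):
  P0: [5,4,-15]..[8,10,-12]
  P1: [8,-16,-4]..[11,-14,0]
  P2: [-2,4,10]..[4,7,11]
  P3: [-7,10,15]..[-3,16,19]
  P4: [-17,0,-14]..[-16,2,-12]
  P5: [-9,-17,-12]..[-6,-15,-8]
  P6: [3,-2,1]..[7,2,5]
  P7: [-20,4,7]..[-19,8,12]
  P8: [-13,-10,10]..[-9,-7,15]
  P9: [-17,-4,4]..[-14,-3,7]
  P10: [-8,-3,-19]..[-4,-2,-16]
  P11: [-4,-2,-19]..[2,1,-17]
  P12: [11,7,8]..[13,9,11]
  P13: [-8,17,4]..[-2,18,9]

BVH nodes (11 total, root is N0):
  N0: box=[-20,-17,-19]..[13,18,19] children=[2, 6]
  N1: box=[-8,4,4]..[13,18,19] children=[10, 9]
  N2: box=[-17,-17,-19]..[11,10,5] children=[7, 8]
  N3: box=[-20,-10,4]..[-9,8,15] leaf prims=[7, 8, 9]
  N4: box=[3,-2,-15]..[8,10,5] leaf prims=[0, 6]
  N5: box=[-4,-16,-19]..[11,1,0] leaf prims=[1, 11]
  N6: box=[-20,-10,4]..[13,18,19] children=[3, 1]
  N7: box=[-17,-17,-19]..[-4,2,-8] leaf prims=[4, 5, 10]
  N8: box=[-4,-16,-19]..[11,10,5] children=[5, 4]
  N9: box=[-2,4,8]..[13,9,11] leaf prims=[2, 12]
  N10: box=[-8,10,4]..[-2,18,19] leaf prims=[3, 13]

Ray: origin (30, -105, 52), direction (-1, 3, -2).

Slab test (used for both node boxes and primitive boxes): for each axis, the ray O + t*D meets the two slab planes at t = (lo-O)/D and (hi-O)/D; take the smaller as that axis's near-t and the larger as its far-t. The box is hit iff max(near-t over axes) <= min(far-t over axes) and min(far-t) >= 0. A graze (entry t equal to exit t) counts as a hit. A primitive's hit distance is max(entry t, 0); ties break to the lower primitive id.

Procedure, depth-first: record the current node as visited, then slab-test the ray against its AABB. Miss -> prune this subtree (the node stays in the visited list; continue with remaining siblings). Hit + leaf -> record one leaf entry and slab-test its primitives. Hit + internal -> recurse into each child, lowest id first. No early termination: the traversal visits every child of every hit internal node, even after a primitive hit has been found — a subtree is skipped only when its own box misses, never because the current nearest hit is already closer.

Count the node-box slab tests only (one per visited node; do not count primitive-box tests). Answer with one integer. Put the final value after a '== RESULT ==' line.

Trace the traversal:
N0 x:[17,50] y:[88/3,41] z:[33/2,71/2] -> hit [88/3,71/2], descend [2, 6]
  N2 x:[19,47] y:[88/3,115/3] z:[47/2,71/2] -> hit [88/3,71/2], descend [7, 8]
    N7 x:[34,47] y:[88/3,107/3] z:[30,71/2] -> hit [34,71/2] leaf, test {P4(miss), P5(miss), P10@t=34}
    N8 x:[19,34] y:[89/3,115/3] z:[47/2,71/2] -> hit [89/3,34], descend [4, 5]
      N4 x:[22,27] y:[103/3,115/3] z:[47/2,67/2] -> miss, prune
      N5 x:[19,34] y:[89/3,106/3] z:[26,71/2] -> hit [89/3,34] leaf, test {P1(miss), P11(miss)}
  N6 x:[17,50] y:[95/3,41] z:[33/2,24] -> miss, prune

Summary -> nodes [0, 2, 7, 8, 4, 5, 6]; box-tests=7; leaf-entries=2; first=P10

== RESULT ==
7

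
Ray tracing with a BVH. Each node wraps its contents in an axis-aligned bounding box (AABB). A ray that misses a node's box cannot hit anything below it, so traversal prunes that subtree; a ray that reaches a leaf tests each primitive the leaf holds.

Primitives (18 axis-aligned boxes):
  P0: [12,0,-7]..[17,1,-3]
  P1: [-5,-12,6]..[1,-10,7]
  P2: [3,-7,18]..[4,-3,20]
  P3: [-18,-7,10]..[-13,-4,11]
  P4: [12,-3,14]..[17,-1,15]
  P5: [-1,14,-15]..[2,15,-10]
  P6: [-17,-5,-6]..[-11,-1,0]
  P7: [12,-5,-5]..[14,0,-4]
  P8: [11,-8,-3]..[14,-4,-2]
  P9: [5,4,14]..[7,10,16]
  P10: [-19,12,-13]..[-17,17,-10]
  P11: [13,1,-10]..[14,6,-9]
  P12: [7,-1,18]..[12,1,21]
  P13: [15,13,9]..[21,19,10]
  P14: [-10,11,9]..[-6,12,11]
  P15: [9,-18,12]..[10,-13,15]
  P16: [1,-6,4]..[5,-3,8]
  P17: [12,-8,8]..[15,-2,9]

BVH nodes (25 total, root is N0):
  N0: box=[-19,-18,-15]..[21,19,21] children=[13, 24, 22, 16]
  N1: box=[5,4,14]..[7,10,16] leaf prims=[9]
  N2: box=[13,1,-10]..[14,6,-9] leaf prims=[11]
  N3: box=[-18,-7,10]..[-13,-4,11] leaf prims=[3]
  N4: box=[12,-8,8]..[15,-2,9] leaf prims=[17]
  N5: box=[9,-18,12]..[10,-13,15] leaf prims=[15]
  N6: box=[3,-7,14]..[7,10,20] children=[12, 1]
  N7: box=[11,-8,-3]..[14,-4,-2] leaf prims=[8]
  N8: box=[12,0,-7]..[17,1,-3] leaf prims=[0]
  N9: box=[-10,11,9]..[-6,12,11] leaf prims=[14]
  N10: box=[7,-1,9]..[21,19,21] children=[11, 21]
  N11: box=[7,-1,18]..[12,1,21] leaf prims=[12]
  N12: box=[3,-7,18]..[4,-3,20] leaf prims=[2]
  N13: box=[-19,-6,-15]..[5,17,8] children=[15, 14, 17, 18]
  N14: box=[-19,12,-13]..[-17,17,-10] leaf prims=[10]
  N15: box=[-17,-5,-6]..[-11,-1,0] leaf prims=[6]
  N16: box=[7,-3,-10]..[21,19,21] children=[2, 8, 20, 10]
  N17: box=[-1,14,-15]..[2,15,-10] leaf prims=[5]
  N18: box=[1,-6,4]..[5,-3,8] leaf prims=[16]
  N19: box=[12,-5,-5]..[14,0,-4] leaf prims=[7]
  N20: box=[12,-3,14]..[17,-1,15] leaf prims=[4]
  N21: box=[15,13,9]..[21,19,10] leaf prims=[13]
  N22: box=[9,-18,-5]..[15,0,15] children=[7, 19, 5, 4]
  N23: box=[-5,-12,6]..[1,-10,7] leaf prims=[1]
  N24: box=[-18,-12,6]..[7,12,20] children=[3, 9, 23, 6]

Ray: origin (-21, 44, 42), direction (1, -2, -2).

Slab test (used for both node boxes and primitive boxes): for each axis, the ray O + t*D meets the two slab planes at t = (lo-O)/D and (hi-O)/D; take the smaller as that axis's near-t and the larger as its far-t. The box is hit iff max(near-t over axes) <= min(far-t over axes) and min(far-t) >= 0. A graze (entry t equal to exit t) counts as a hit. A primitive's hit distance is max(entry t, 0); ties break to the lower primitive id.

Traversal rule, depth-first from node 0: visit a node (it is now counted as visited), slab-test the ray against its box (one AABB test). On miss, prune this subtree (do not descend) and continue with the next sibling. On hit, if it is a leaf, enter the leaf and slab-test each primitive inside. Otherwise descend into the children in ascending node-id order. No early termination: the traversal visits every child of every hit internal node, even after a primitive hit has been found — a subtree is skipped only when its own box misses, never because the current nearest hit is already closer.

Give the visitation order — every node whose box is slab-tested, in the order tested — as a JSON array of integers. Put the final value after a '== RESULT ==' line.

Walk:
N0 x:[2,42] y:[25/2,31] z:[21/2,57/2] -> hit [25/2,57/2], descend [13, 16, 22, 24]
  N13 x:[2,26] y:[27/2,25] z:[17,57/2] -> hit [17,25], descend [14, 15, 17, 18]
    N14 x:[2,4] y:[27/2,16] z:[26,55/2] -> miss, prune
    N15 x:[4,10] y:[45/2,49/2] z:[21,24] -> miss, prune
    N17 x:[20,23] y:[29/2,15] z:[26,57/2] -> miss, prune
    N18 x:[22,26] y:[47/2,25] z:[17,19] -> miss, prune
  N16 x:[28,42] y:[25/2,47/2] z:[21/2,26] -> miss, prune
  N22 x:[30,36] y:[22,31] z:[27/2,47/2] -> miss, prune
  N24 x:[3,28] y:[16,28] z:[11,18] -> hit [16,18], descend [3, 6, 9, 23]
    N3 x:[3,8] y:[24,51/2] z:[31/2,16] -> miss, prune
    N6 x:[24,28] y:[17,51/2] z:[11,14] -> miss, prune
    N9 x:[11,15] y:[16,33/2] z:[31/2,33/2] -> miss, prune
    N23 x:[16,22] y:[27,28] z:[35/2,18] -> miss, prune

Summary -> nodes [0, 13, 14, 15, 17, 18, 16, 22, 24, 3, 6, 9, 23]; box-tests=13; leaf-entries=0; first=miss

== RESULT ==
[0, 13, 14, 15, 17, 18, 16, 22, 24, 3, 6, 9, 23]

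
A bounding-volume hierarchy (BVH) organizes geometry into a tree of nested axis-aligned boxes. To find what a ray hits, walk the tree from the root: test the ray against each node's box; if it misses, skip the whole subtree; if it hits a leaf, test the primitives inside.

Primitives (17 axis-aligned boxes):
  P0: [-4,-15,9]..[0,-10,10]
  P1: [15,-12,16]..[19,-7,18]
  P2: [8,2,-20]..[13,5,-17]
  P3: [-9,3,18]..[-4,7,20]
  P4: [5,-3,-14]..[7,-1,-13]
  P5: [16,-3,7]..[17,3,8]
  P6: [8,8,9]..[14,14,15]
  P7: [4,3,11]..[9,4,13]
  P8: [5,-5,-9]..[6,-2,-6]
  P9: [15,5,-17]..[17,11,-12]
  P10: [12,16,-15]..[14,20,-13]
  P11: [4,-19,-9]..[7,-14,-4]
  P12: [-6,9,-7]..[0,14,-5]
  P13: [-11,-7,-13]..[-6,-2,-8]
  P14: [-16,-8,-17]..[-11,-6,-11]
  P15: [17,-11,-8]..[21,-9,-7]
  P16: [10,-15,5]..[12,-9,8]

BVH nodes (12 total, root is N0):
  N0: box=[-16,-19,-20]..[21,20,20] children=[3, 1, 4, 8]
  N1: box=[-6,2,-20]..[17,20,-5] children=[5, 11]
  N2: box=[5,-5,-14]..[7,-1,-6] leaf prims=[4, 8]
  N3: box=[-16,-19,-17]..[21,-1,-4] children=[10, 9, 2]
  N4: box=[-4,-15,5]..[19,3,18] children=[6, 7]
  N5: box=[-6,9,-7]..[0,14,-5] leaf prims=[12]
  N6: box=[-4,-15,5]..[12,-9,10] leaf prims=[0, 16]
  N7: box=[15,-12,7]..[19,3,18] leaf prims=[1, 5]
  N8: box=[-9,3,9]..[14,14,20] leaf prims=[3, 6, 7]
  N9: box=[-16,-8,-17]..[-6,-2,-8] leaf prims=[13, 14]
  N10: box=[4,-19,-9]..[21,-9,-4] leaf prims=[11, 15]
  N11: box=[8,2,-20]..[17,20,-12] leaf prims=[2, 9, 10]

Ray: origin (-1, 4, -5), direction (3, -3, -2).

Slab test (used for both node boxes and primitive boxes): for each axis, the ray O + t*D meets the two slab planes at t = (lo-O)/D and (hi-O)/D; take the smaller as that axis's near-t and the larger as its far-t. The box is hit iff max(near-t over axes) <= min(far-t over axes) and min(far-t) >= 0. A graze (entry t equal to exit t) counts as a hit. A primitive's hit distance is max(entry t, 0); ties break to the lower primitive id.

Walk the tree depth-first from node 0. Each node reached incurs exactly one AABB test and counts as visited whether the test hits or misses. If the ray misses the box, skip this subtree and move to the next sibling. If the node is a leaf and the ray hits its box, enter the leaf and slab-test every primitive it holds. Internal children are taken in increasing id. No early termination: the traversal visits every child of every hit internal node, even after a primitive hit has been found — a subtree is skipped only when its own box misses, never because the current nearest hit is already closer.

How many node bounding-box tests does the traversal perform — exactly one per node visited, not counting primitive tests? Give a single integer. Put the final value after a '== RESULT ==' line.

Trace the traversal:
N0 x:[-5,22/3] y:[-16/3,23/3] z:[-25/2,15/2] -> hit [-5,22/3], descend [1, 3, 4, 8]
  N1 x:[-5/3,6] y:[-16/3,2/3] z:[0,15/2] -> hit [0,2/3], descend [5, 11]
    N5 x:[-5/3,1/3] y:[-10/3,-5/3] z:[0,1] -> miss, prune
    N11 x:[3,6] y:[-16/3,2/3] z:[7/2,15/2] -> miss, prune
  N3 x:[-5,22/3] y:[5/3,23/3] z:[-1/2,6] -> hit [5/3,6], descend [2, 9, 10]
    N2 x:[2,8/3] y:[5/3,3] z:[1/2,9/2] -> hit [2,8/3] leaf, test {P4(miss), P8@t=2}
    N9 x:[-5,-5/3] y:[2,4] z:[3/2,6] -> miss, prune
    N10 x:[5/3,22/3] y:[13/3,23/3] z:[-1/2,2] -> miss, prune
  N4 x:[-1,20/3] y:[1/3,19/3] z:[-23/2,-5] -> miss, prune
  N8 x:[-8/3,5] y:[-10/3,1/3] z:[-25/2,-7] -> miss, prune

order=[0, 1, 5, 11, 3, 2, 9, 10, 4, 8]  |boxes|=10  |leaves|=1  hit=P8

== RESULT ==
10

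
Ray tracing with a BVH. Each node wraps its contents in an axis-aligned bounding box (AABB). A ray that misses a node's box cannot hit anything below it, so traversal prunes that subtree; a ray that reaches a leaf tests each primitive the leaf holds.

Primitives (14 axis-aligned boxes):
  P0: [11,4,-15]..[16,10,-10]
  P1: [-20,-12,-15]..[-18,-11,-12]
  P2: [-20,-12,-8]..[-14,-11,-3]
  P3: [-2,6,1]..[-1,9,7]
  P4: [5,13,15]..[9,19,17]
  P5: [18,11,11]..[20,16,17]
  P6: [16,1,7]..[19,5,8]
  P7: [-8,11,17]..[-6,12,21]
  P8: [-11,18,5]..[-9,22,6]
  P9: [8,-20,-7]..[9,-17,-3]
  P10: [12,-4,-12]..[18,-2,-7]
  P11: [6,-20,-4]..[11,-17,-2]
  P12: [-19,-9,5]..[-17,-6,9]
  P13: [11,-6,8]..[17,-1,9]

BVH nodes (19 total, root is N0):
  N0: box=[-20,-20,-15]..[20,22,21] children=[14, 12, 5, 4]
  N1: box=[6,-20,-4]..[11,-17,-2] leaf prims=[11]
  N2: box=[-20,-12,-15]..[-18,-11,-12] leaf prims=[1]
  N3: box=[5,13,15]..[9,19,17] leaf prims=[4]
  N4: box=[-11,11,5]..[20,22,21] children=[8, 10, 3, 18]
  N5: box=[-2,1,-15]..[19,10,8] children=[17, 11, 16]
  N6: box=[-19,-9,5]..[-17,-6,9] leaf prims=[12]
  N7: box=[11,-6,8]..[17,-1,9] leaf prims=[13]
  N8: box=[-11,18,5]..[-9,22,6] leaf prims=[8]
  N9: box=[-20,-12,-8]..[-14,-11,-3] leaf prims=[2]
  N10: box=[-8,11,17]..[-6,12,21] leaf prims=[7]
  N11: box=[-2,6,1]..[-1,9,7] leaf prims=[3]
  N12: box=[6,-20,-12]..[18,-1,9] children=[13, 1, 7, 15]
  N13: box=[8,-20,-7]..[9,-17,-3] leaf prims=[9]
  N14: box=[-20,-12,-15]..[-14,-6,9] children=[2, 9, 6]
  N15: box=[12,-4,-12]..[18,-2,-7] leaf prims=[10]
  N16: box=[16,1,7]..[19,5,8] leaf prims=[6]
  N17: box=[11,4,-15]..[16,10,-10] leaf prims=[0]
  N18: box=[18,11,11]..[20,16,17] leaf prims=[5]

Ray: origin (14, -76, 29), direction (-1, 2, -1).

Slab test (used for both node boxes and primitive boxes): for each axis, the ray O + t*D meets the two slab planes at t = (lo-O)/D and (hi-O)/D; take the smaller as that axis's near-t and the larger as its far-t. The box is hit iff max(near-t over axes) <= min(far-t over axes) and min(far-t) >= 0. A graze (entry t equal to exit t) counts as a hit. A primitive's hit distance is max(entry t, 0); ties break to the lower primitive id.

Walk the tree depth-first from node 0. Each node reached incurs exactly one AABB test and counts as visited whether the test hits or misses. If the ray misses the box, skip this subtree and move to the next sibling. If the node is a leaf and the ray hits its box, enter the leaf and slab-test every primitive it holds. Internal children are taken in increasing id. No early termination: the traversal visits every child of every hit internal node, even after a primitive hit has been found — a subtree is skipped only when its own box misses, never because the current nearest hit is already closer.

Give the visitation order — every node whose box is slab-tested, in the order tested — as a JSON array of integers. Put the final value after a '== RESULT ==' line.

Trace the traversal:
N0 x:[-6,34] y:[28,49] z:[8,44] -> hit [28,34], descend [4, 5, 12, 14]
  N4 x:[-6,25] y:[87/2,49] z:[8,24] -> miss, prune
  N5 x:[-5,16] y:[77/2,43] z:[21,44] -> miss, prune
  N12 x:[-4,8] y:[28,75/2] z:[20,41] -> miss, prune
  N14 x:[28,34] y:[32,35] z:[20,44] -> hit [32,34], descend [2, 6, 9]
    N2 x:[32,34] y:[32,65/2] z:[41,44] -> miss, prune
    N6 x:[31,33] y:[67/2,35] z:[20,24] -> miss, prune
    N9 x:[28,34] y:[32,65/2] z:[32,37] -> hit [32,65/2] leaf, test {P2@t=32}

Summary -> nodes [0, 4, 5, 12, 14, 2, 6, 9]; box-tests=8; leaf-entries=1; first=P2

== RESULT ==
[0, 4, 5, 12, 14, 2, 6, 9]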